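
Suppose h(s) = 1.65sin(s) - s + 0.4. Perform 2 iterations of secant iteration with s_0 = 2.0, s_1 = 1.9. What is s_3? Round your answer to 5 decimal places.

1.93928

h(2.0) = -0.0996592, h(1.9) = 0.0613951
s_2 = 1.9000000 − 0.0613951·(1.9000000 − 2.0000000) / (0.0613951 − (-0.0996592)) = 1.9000000 − (-0.0061395)/(0.1610544) = 1.9381208
h(1.9381208) = 0.0018103
s_3 = 1.9381208 − 0.0018103·(1.9381208 − 1.9000000) / (0.0018103 − 0.0613951) = 1.9381208 − (0.0000690)/(-0.0595849) = 1.9392789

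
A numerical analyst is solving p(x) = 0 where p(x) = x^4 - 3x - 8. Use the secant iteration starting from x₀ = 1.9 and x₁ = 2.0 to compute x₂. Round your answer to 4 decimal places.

p(1.9) = -0.667900, p(2.0) = 2.000000
x₂ = 2.000000 − 2.000000·(2.000000 − 1.900000) / (2.000000 − (-0.667900)) = 2.000000 − (0.200000)/(2.667900) = 1.925035

1.9250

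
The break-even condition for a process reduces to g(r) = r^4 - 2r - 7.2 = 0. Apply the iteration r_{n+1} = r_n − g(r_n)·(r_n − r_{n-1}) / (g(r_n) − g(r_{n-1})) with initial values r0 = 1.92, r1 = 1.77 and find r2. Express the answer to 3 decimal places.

g(1.92) = 2.54954, g(1.77) = -0.92494
r2 = 1.77000 − (-0.92494)·(1.77000 − 1.92000) / (-0.92494 − 2.54954) = 1.77000 − (0.13874)/(-3.47448) = 1.80993

1.810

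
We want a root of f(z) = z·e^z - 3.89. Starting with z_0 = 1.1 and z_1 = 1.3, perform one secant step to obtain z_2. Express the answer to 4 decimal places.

f(1.1) = -0.585417, f(1.3) = 0.880086
z_2 = 1.300000 − 0.880086·(1.300000 − 1.100000) / (0.880086 − (-0.585417)) = 1.300000 − (0.176017)/(1.465503) = 1.179893

1.1799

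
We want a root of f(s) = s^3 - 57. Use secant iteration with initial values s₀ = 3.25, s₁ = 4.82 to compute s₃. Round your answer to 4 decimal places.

f(3.25) = -22.671875, f(4.82) = 54.980168
s₂ = 4.820000 − 54.980168·(4.820000 − 3.250000) / (54.980168 − (-22.671875)) = 4.820000 − (86.318864)/(77.652043) = 3.708389
f(3.708389) = -6.001681
s₃ = 3.708389 − (-6.001681)·(3.708389 − 4.820000) / (-6.001681 − 54.980168) = 3.708389 − (6.671535)/(-60.981849) = 3.817791

3.8178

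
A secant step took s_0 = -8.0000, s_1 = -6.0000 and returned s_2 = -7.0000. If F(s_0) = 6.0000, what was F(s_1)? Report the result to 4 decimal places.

The secant line through (-8.0000, 6.0000) and (-6.0000, F(s_1)) crosses zero at s_2 = -7.0000.
So (-8.0000, 6.0000), (-6.0000, F(s_1)), (-7.0000, 0) are collinear:
F(s_1) = 6.0000 · (-6.0000 − (-7.0000)) / (-8.0000 − (-7.0000)) = 6.0000 · (1.000000)/(-1.000000) = -6.000000

-6.0000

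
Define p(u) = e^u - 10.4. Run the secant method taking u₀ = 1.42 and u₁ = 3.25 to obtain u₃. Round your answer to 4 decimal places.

2.1833

p(1.42) = -6.262880, p(3.25) = 15.390340
u₂ = 3.250000 − 15.390340·(3.250000 − 1.420000) / (15.390340 − (-6.262880)) = 3.250000 − (28.164322)/(21.653219) = 1.949301
p(1.949301) = -3.376224
u₃ = 1.949301 − (-3.376224)·(1.949301 − 3.250000) / (-3.376224 − 15.390340) = 1.949301 − (4.391452)/(-18.766564) = 2.183305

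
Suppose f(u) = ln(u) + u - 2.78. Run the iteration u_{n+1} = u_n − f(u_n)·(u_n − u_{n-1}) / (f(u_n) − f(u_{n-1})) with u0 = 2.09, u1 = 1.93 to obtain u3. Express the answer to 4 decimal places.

2.0582

f(2.09) = 0.047164, f(1.93) = -0.192480
u2 = 1.930000 − (-0.192480)·(1.930000 − 2.090000) / (-0.192480 − 0.047164) = 1.930000 − (0.030797)/(-0.239644) = 2.058511
f(2.058511) = 0.000493
u3 = 2.058511 − 0.000493·(2.058511 − 1.930000) / (0.000493 − (-0.192480)) = 2.058511 − (0.000063)/(0.192973) = 2.058182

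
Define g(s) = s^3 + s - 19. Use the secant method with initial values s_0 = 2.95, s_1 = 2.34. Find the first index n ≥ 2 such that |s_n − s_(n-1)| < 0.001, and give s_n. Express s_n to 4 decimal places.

n = 5, s_n = 2.5436

g(2.95) = 9.622375, g(2.34) = -3.847096
s_2 = 2.340000 − (-3.847096)·(-0.610000)/(-13.469471) = 2.514226;  |Δ| = 0.174226
g(2.514226) = -0.592521
s_3 = 2.514226 − (-0.592521)·(0.174226)/(3.254575) = 2.545945;  |Δ| = 0.031719
g(2.545945) = 0.048341
s_4 = 2.545945 − 0.048341·(0.031719)/(0.640862) = 2.543552;  |Δ| = 0.002393
g(2.543552) = -0.000534
s_5 = 2.543552 − (-0.000534)·(-0.002393)/(-0.048874) = 2.543578;  |Δ| = 0.000026
|s_5 − s_4| = 0.000026 < 0.001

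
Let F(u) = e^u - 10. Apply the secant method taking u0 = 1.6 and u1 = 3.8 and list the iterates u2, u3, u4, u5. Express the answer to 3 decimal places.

F(1.6) = -5.04697, F(3.8) = 34.70118
u2 = 3.80000 − 34.70118·(3.80000 − 1.60000) / (34.70118 − (-5.04697)) = 3.80000 − (76.34261)/(39.74815) = 1.87934
F(1.87934) = -3.45081
u3 = 1.87934 − (-3.45081)·(1.87934 − 3.80000) / (-3.45081 − 34.70118) = 1.87934 − (6.62782)/(-38.15199) = 2.05306
F(2.05306) = -2.20827
u4 = 2.05306 − (-2.20827)·(2.05306 − 1.87934) / (-2.20827 − (-3.45081)) = 2.05306 − (-0.38362)/(1.24254) = 2.36180
F(2.36180) = 0.61008
u5 = 2.36180 − 0.61008·(2.36180 − 2.05306) / (0.61008 − (-2.20827)) = 2.36180 − (0.18836)/(2.81835) = 2.29497

1.879, 2.053, 2.362, 2.295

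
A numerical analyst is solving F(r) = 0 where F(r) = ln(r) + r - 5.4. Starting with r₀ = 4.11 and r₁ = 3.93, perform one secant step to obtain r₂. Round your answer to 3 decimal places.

4.011

F(4.11) = 0.12342, F(3.93) = -0.10136
r₂ = 3.93000 − (-0.10136)·(3.93000 − 4.11000) / (-0.10136 − 0.12342) = 3.93000 − (0.01824)/(-0.22478) = 4.01117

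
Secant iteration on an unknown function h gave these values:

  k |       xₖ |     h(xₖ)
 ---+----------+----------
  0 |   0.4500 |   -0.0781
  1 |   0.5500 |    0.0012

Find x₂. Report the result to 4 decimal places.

0.5485

x₂ = 0.5500 − 0.0012·(0.5500 − 0.4500) / (0.0012 − (-0.0781))
   = 0.5500 − (0.000120)/(0.079300) = 0.548487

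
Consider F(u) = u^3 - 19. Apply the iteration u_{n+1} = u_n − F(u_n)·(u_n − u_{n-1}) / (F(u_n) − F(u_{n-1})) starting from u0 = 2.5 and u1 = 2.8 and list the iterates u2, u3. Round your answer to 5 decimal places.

F(2.5) = -3.3750000, F(2.8) = 2.9520000
u2 = 2.8000000 − 2.9520000·(2.8000000 − 2.5000000) / (2.9520000 − (-3.3750000)) = 2.8000000 − (0.8856000)/(6.3270000) = 2.6600284
F(2.6600284) = -0.1783001
u3 = 2.6600284 − (-0.1783001)·(2.6600284 − 2.8000000) / (-0.1783001 − 2.9520000) = 2.6600284 − (0.0249569)/(-3.1303001) = 2.6680011

2.66003, 2.66800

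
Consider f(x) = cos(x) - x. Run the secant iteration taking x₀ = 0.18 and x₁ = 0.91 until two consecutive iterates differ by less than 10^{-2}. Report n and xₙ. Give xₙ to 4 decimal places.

n = 4, xₙ = 0.7391

f(0.18) = 0.803844, f(0.91) = -0.296254
x₂ = 0.910000 − (-0.296254)·(0.730000)/(-1.100098) = 0.713412;  |Δ| = 0.196588
f(0.713412) = 0.042721
x₃ = 0.713412 − 0.042721·(-0.196588)/(0.338975) = 0.738188;  |Δ| = 0.024776
f(0.738188) = 0.001501
x₄ = 0.738188 − 0.001501·(0.024776)/(-0.041220) = 0.739090;  |Δ| = 0.000902
|x₄ − x₃| = 0.000902 < 10^{-2}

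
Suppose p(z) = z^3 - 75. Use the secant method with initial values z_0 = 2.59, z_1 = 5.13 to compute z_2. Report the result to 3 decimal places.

p(2.59) = -57.62602, p(5.13) = 60.00570
z_2 = 5.13000 − 60.00570·(5.13000 − 2.59000) / (60.00570 − (-57.62602)) = 5.13000 − (152.41447)/(117.63172) = 3.83431

3.834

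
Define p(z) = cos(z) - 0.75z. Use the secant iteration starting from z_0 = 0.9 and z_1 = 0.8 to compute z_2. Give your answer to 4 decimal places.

p(0.9) = -0.053390, p(0.8) = 0.096707
z_2 = 0.800000 − 0.096707·(0.800000 − 0.900000) / (0.096707 − (-0.053390)) = 0.800000 − (-0.009671)/(0.150097) = 0.864430

0.8644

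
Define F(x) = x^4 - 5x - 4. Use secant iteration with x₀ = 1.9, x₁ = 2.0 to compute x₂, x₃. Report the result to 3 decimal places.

F(1.9) = -0.46790, F(2.0) = 2.00000
x₂ = 2.00000 − 2.00000·(2.00000 − 1.90000) / (2.00000 − (-0.46790)) = 2.00000 − (0.20000)/(2.46790) = 1.91896
F(1.91896) = -0.03469
x₃ = 1.91896 − (-0.03469)·(1.91896 − 2.00000) / (-0.03469 − 2.00000) = 1.91896 − (0.00281)/(-2.03469) = 1.92034

1.919, 1.920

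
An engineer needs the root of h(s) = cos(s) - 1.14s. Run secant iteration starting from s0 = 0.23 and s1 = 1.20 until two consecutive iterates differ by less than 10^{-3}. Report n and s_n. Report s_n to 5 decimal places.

n = 5, s_n = 0.68134

h(0.23) = 0.7114664, h(1.20) = -1.0056422
s2 = 1.2000000 − (-1.0056422)·(0.9700000)/(-1.7171086) = 0.6319096;  |Δ| = 0.5680904
h(0.6319096) = 0.0865241
s3 = 0.6319096 − 0.0865241·(-0.5680904)/(1.0921664) = 0.6769151;  |Δ| = 0.0450055
h(0.6769151) = 0.0078256
s4 = 0.6769151 − 0.0078256·(0.0450055)/(-0.0786985) = 0.6813903;  |Δ| = 0.0044752
h(0.6813903) = -0.0000872
s5 = 0.6813903 − (-0.0000872)·(0.0044752)/(-0.0079128) = 0.6813410;  |Δ| = 0.0000493
|s5 − s4| = 0.0000493 < 10^{-3}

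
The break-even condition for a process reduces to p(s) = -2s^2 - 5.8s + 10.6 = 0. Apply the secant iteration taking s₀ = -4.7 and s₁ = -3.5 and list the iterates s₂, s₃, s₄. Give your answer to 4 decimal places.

-4.1038, -4.1803, -4.1706

p(-4.7) = -6.320000, p(-3.5) = 6.400000
s₂ = -3.500000 − 6.400000·(-3.500000 − (-4.700000)) / (6.400000 − (-6.320000)) = -3.500000 − (7.680000)/(12.720000) = -4.103774
p(-4.103774) = 0.719972
s₃ = -4.103774 − 0.719972·(-4.103774 − (-3.500000)) / (0.719972 − 6.400000) = -4.103774 − (-0.434700)/(-5.680028) = -4.180305
p(-4.180305) = -0.104129
s₄ = -4.180305 − (-0.104129)·(-4.180305 − (-4.103774)) / (-0.104129 − 0.719972) = -4.180305 − (0.007969)/(-0.824101) = -4.170635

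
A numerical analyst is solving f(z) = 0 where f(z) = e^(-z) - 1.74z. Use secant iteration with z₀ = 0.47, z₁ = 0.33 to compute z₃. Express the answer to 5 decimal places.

0.38937

f(0.47) = -0.1927977, f(0.33) = 0.1447237
z₂ = 0.3300000 − 0.1447237·(0.3300000 − 0.4700000) / (0.1447237 − (-0.1927977)) = 0.3300000 − (-0.0202613)/(0.3375215) = 0.3900297
f(0.3900297) = -0.0016150
z₃ = 0.3900297 − (-0.0016150)·(0.3900297 − 0.3300000) / (-0.0016150 − 0.1447237) = 0.3900297 − (-0.0000969)/(-0.1463387) = 0.3893672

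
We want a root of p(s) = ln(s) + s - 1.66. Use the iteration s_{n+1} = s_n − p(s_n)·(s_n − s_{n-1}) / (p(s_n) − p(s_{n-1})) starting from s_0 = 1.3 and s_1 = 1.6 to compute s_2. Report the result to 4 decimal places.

1.3577

p(1.3) = -0.097636, p(1.6) = 0.410004
s_2 = 1.600000 − 0.410004·(1.600000 − 1.300000) / (0.410004 − (-0.097636)) = 1.600000 − (0.123001)/(0.507639) = 1.357700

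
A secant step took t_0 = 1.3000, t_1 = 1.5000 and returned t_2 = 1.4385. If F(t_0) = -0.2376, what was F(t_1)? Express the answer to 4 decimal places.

0.1055

The secant line through (1.3000, -0.2376) and (1.5000, F(t_1)) crosses zero at t_2 = 1.4385.
So (1.3000, -0.2376), (1.5000, F(t_1)), (1.4385, 0) are collinear:
F(t_1) = -0.2376 · (1.5000 − 1.4385) / (1.3000 − 1.4385) = -0.2376 · (0.061500)/(-0.138500) = 0.105505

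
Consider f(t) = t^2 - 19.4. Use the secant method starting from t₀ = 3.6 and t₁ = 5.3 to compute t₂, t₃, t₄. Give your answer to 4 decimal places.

f(3.6) = -6.440000, f(5.3) = 8.690000
t₂ = 5.300000 − 8.690000·(5.300000 − 3.600000) / (8.690000 − (-6.440000)) = 5.300000 − (14.773000)/(15.130000) = 4.323596
f(4.323596) = -0.706522
t₃ = 4.323596 − (-0.706522)·(4.323596 − 5.300000) / (-0.706522 − 8.690000) = 4.323596 − (0.689851)/(-9.396522) = 4.397011
f(4.397011) = -0.066293
t₄ = 4.397011 − (-0.066293)·(4.397011 − 4.323596) / (-0.066293 − (-0.706522)) = 4.397011 − (-0.004867)/(0.640228) = 4.404613

4.3236, 4.3970, 4.4046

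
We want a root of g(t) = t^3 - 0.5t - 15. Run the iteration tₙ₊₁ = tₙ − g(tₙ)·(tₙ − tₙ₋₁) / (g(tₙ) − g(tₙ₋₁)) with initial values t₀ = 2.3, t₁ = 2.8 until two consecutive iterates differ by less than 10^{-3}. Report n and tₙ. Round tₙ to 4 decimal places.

n = 5, tₙ = 2.5338

g(2.3) = -3.983000, g(2.8) = 5.552000
t₂ = 2.800000 − 5.552000·(0.500000)/(9.535000) = 2.508862;  |Δ| = 0.291138
g(2.508862) = -0.462677
t₃ = 2.508862 − (-0.462677)·(-0.291138)/(-6.014677) = 2.531258;  |Δ| = 0.022396
g(2.531258) = -0.047187
t₄ = 2.531258 − (-0.047187)·(0.022396)/(0.415490) = 2.533801;  |Δ| = 0.002543
g(2.533801) = 0.000480
t₅ = 2.533801 − 0.000480·(0.002543)/(0.047668) = 2.533776;  |Δ| = 0.000026
|t₅ − t₄| = 0.000026 < 10^{-3}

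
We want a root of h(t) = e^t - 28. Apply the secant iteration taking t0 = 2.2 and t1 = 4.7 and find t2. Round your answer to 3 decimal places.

2.670

h(2.2) = -18.97499, h(4.7) = 81.94717
t2 = 4.70000 − 81.94717·(4.70000 − 2.20000) / (81.94717 − (-18.97499)) = 4.70000 − (204.86793)/(100.92216) = 2.67004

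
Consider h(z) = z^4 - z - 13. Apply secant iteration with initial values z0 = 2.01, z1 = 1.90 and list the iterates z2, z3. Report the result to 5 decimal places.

1.96461, 1.96703

h(2.01) = 1.3124080, h(1.90) = -1.8679000
z2 = 1.9000000 − (-1.8679000)·(1.9000000 − 2.0100000) / (-1.8679000 − 1.3124080) = 1.9000000 − (0.2054690)/(-3.1803080) = 1.9646066
h(1.9646066) = -0.0674829
z3 = 1.9646066 − (-0.0674829)·(1.9646066 − 1.9000000) / (-0.0674829 − (-1.8679000)) = 1.9646066 − (-0.0043598)/(1.8004171) = 1.9670282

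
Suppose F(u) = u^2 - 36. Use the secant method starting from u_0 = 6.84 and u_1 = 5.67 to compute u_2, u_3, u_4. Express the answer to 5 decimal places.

F(6.84) = 10.7856000, F(5.67) = -3.8511000
u_2 = 5.6700000 − (-3.8511000)·(5.6700000 − 6.8400000) / (-3.8511000 − 10.7856000) = 5.6700000 − (4.5057870)/(-14.6367000) = 5.9778417
F(5.9778417) = -0.2654083
u_3 = 5.9778417 − (-0.2654083)·(5.9778417 − 5.6700000) / (-0.2654083 − (-3.8511000)) = 5.9778417 − (-0.0817037)/(3.5856917) = 6.0006278
F(6.0006278) = 0.0075337
u_4 = 6.0006278 − 0.0075337·(6.0006278 − 5.9778417) / (0.0075337 − (-0.2654083)) = 6.0006278 − (0.0001717)/(0.2729420) = 5.9999988

5.97784, 6.00063, 6.00000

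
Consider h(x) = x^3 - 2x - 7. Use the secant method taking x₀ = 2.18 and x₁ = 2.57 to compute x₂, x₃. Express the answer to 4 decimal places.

h(2.18) = -0.999768, h(2.57) = 4.834593
x₂ = 2.570000 − 4.834593·(2.570000 − 2.180000) / (4.834593 − (-0.999768)) = 2.570000 − (1.885491)/(5.834361) = 2.246830
h(2.246830) = -0.151113
x₃ = 2.246830 − (-0.151113)·(2.246830 − 2.570000) / (-0.151113 − 4.834593) = 2.246830 − (0.048835)/(-4.985706) = 2.256625

2.2468, 2.2566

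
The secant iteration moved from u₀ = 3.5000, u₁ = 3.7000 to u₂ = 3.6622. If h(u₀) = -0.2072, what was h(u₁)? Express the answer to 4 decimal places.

0.0483

The secant line through (3.5000, -0.2072) and (3.7000, h(u₁)) crosses zero at u₂ = 3.6622.
So (3.5000, -0.2072), (3.7000, h(u₁)), (3.6622, 0) are collinear:
h(u₁) = -0.2072 · (3.7000 − 3.6622) / (3.5000 − 3.6622) = -0.2072 · (0.037800)/(-0.162200) = 0.048287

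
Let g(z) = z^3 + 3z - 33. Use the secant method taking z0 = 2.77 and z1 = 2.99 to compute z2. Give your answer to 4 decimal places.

g(2.77) = -3.436067, g(2.99) = 2.700899
z2 = 2.990000 − 2.700899·(2.990000 − 2.770000) / (2.700899 − (-3.436067)) = 2.990000 − (0.594198)/(6.136966) = 2.893177

2.8932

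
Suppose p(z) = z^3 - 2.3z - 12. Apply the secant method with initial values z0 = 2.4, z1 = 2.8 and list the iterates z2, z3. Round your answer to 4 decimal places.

p(2.4) = -3.696000, p(2.8) = 3.512000
z2 = 2.800000 − 3.512000·(2.800000 − 2.400000) / (3.512000 − (-3.696000)) = 2.800000 − (1.404800)/(7.208000) = 2.605105
p(2.605105) = -0.312001
z3 = 2.605105 − (-0.312001)·(2.605105 − 2.800000) / (-0.312001 − 3.512000) = 2.605105 − (0.060807)/(-3.824001) = 2.621007

2.6051, 2.6210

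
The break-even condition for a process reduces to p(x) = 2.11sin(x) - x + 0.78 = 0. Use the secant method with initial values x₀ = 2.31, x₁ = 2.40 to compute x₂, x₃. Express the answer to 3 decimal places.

p(2.31) = 0.02930, p(2.40) = -0.19477
x₂ = 2.40000 − (-0.19477)·(2.40000 − 2.31000) / (-0.19477 − 0.02930) = 2.40000 − (-0.01753)/(-0.22407) = 2.32177
p(2.32177) = 0.00070
x₃ = 2.32177 − 0.00070·(2.32177 − 2.40000) / (0.00070 − (-0.19477)) = 2.32177 − (-0.00005)/(0.19547) = 2.32205

2.322, 2.322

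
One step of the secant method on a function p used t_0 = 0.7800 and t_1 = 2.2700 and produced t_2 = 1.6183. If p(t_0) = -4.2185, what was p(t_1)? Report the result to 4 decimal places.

3.2795

The secant line through (0.7800, -4.2185) and (2.2700, p(t_1)) crosses zero at t_2 = 1.6183.
So (0.7800, -4.2185), (2.2700, p(t_1)), (1.6183, 0) are collinear:
p(t_1) = -4.2185 · (2.2700 − 1.6183) / (0.7800 − 1.6183) = -4.2185 · (0.651700)/(-0.838300) = 3.279490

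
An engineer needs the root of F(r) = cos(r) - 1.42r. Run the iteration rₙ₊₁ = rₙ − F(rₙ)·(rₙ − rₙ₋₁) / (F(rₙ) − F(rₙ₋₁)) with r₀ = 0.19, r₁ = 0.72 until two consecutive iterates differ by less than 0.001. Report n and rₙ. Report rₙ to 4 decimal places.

F(0.19) = 0.712204, F(0.72) = -0.270594
r₂ = 0.720000 − (-0.270594)·(0.530000)/(-0.982799) = 0.574075;  |Δ| = 0.145925
F(0.574075) = 0.024509
r₃ = 0.574075 − 0.024509·(-0.145925)/(0.295103) = 0.586194;  |Δ| = 0.012119
F(0.586194) = 0.000656
r₄ = 0.586194 − 0.000656·(0.012119)/(-0.023852) = 0.586528;  |Δ| = 0.000333
|r₄ − r₃| = 0.000333 < 0.001

n = 4, rₙ = 0.5865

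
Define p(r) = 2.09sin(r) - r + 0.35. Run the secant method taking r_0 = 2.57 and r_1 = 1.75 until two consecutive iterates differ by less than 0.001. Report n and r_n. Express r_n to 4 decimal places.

p(2.57) = -1.089368, p(1.75) = 0.656531
r_2 = 1.750000 − 0.656531·(-0.820000)/(1.745899) = 2.058354;  |Δ| = 0.308354
p(2.058354) = 0.138118
r_3 = 2.058354 − 0.138118·(0.308354)/(-0.518412) = 2.140507;  |Δ| = 0.082153
p(2.140507) = -0.030609
r_4 = 2.140507 − (-0.030609)·(0.082153)/(-0.168727) = 2.125604;  |Δ| = 0.014903
p(2.125604) = 0.000900
r_5 = 2.125604 − 0.000900·(-0.014903)/(0.031508) = 2.126030;  |Δ| = 0.000426
|r_5 − r_4| = 0.000426 < 0.001

n = 5, r_n = 2.1260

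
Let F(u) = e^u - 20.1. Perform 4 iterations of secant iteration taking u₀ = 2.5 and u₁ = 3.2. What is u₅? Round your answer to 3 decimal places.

F(2.5) = -7.91751, F(3.2) = 4.43253
u₂ = 3.20000 − 4.43253·(3.20000 − 2.50000) / (4.43253 − (-7.91751)) = 3.20000 − (3.10277)/(12.35004) = 2.94876
F(2.94876) = -1.01764
u₃ = 2.94876 − (-1.01764)·(2.94876 − 3.20000) / (-1.01764 − 4.43253) = 2.94876 − (0.25567)/(-5.45017) = 2.99567
F(2.99567) = -0.10116
u₄ = 2.99567 − (-0.10116)·(2.99567 − 2.94876) / (-0.10116 − (-1.01764)) = 2.99567 − (-0.00475)/(0.91648) = 3.00085
F(3.00085) = 0.00266
u₅ = 3.00085 − 0.00266·(3.00085 − 2.99567) / (0.00266 − (-0.10116)) = 3.00085 − (0.00001)/(0.10382) = 3.00072

3.001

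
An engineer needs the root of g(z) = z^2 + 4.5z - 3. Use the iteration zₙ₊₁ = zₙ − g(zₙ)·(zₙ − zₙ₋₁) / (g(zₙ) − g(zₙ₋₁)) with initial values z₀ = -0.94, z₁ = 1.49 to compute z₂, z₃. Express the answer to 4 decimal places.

g(-0.94) = -6.346400, g(1.49) = 5.925100
z₂ = 1.490000 − 5.925100·(1.490000 − (-0.940000)) / (5.925100 − (-6.346400)) = 1.490000 − (14.397993)/(12.271500) = 0.316713
g(0.316713) = -1.474485
z₃ = 0.316713 − (-1.474485)·(0.316713 − 1.490000) / (-1.474485 − 5.925100) = 0.316713 − (1.729994)/(-7.399585) = 0.550509

0.3167, 0.5505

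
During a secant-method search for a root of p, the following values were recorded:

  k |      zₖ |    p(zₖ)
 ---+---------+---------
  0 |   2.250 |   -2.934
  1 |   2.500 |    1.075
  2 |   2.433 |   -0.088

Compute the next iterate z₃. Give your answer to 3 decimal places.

z₃ = 2.433 − (-0.088)·(2.433 − 2.500) / (-0.088 − 1.075)
   = 2.433 − (0.00590)/(-1.16300) = 2.43807

2.438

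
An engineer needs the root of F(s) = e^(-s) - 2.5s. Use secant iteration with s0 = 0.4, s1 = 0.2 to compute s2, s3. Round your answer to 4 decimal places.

F(0.4) = -0.329680, F(0.2) = 0.318731
s2 = 0.200000 − 0.318731·(0.200000 − 0.400000) / (0.318731 − (-0.329680)) = 0.200000 − (-0.063746)/(0.648411) = 0.298311
F(0.298311) = -0.003708
s3 = 0.298311 − (-0.003708)·(0.298311 − 0.200000) / (-0.003708 − 0.318731) = 0.298311 − (-0.000365)/(-0.322439) = 0.297181

0.2983, 0.2972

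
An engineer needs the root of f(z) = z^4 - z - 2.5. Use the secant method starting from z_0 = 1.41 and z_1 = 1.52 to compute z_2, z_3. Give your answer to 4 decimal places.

f(1.41) = 0.042542, f(1.52) = 1.317948
z_2 = 1.520000 − 1.317948·(1.520000 − 1.410000) / (1.317948 − 0.042542) = 1.520000 − (0.144974)/(1.275407) = 1.406331
f(1.406331) = 0.005230
z_3 = 1.406331 − 0.005230·(1.406331 − 1.520000) / (0.005230 − 1.317948) = 1.406331 − (-0.000594)/(-1.312718) = 1.405878

1.4063, 1.4059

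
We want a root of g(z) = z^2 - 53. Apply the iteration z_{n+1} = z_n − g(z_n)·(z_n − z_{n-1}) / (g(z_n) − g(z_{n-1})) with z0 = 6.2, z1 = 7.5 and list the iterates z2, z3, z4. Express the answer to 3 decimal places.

7.263, 7.280, 7.280

g(6.2) = -14.56000, g(7.5) = 3.25000
z2 = 7.50000 − 3.25000·(7.50000 − 6.20000) / (3.25000 − (-14.56000)) = 7.50000 − (4.22500)/(17.81000) = 7.26277
g(7.26277) = -0.25212
z3 = 7.26277 − (-0.25212)·(7.26277 − 7.50000) / (-0.25212 − 3.25000) = 7.26277 − (0.05981)/(-3.50212) = 7.27985
g(7.27985) = -0.00376
z4 = 7.27985 − (-0.00376)·(7.27985 − 7.26277) / (-0.00376 − (-0.25212)) = 7.27985 − (-0.00006)/(0.24836) = 7.28011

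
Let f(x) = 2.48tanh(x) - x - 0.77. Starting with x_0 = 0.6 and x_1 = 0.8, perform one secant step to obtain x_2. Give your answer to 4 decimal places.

f(0.6) = -0.038117, f(0.8) = 0.076811
x_2 = 0.800000 − 0.076811·(0.800000 − 0.600000) / (0.076811 − (-0.038117)) = 0.800000 − (0.015362)/(0.114928) = 0.666332

0.6663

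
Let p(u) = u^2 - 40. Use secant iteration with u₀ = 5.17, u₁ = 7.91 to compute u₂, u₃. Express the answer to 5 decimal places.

p(5.17) = -13.2711000, p(7.91) = 22.5681000
u₂ = 7.9100000 − 22.5681000·(7.9100000 − 5.1700000) / (22.5681000 − (-13.2711000)) = 7.9100000 − (61.8365940)/(35.8392000) = 6.1846101
p(6.1846101) = -1.7505980
u₃ = 6.1846101 − (-1.7505980)·(6.1846101 − 7.9100000) / (-1.7505980 − 22.5681000) = 6.1846101 − (3.0204641)/(-24.3186980) = 6.3088135

6.18461, 6.30881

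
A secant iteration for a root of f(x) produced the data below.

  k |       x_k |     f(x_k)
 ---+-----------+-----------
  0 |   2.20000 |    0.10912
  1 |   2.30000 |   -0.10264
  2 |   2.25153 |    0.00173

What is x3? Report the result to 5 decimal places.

2.25233

x3 = 2.25153 − 0.00173·(2.25153 − 2.30000) / (0.00173 − (-0.10264))
   = 2.25153 − (-0.0000839)/(0.1043700) = 2.2523334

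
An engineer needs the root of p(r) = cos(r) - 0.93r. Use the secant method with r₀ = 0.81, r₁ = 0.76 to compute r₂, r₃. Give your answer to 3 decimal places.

p(0.81) = -0.06380, p(0.76) = 0.01804
r₂ = 0.76000 − 0.01804·(0.76000 − 0.81000) / (0.01804 − (-0.06380)) = 0.76000 − (-0.00090)/(0.08184) = 0.77102
p(0.77102) = 0.00015
r₃ = 0.77102 − 0.00015·(0.77102 − 0.76000) / (0.00015 − 0.01804) = 0.77102 − (0.00000)/(-0.01788) = 0.77111

0.771, 0.771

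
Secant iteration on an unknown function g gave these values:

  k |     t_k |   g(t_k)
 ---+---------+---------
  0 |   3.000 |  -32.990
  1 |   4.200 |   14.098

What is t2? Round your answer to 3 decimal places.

3.841

t2 = 4.200 − 14.098·(4.200 − 3.000) / (14.098 − (-32.990))
   = 4.200 − (16.91760)/(47.08800) = 3.84072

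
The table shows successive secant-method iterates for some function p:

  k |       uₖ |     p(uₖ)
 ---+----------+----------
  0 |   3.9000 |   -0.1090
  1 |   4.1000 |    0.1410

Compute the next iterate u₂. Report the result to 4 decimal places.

3.9872

u₂ = 4.1000 − 0.1410·(4.1000 − 3.9000) / (0.1410 − (-0.1090))
   = 4.1000 − (0.028200)/(0.250000) = 3.987200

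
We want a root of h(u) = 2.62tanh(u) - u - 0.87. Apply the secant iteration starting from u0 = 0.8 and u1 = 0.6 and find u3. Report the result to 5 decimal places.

0.68184

h(0.8) = 0.0697763, h(0.6) = -0.0629301
u2 = 0.6000000 − (-0.0629301)·(0.6000000 − 0.8000000) / (-0.0629301 − 0.0697763) = 0.6000000 − (0.0125860)/(-0.1327065) = 0.6948411
h(0.6948411) = 0.0099964
u3 = 0.6948411 − 0.0099964·(0.6948411 − 0.6000000) / (0.0099964 − (-0.0629301)) = 0.6948411 − (0.0009481)/(0.0729265) = 0.6818408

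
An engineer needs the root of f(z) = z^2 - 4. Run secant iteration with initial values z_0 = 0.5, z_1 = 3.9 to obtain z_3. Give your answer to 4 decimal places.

1.7657

f(0.5) = -3.750000, f(3.9) = 11.210000
z_2 = 3.900000 − 11.210000·(3.900000 − 0.500000) / (11.210000 − (-3.750000)) = 3.900000 − (38.114000)/(14.960000) = 1.352273
f(1.352273) = -2.171358
z_3 = 1.352273 − (-2.171358)·(1.352273 − 3.900000) / (-2.171358 − 11.210000) = 1.352273 − (5.532029)/(-13.381358) = 1.765686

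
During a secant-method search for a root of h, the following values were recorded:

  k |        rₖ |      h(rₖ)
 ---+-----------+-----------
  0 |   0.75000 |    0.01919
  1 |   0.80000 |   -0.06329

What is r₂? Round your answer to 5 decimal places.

0.76163

r₂ = 0.80000 − (-0.06329)·(0.80000 − 0.75000) / (-0.06329 − 0.01919)
   = 0.80000 − (-0.0031645)/(-0.0824800) = 0.7616331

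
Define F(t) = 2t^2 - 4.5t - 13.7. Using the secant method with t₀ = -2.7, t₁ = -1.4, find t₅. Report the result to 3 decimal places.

-1.724

F(-2.7) = 13.03000, F(-1.4) = -3.48000
t₂ = -1.40000 − (-3.48000)·(-1.40000 − (-2.70000)) / (-3.48000 − 13.03000) = -1.40000 − (-4.52400)/(-16.51000) = -1.67402
F(-1.67402) = -0.56227
t₃ = -1.67402 − (-0.56227)·(-1.67402 − (-1.40000)) / (-0.56227 − (-3.48000)) = -1.67402 − (0.15407)/(2.91773) = -1.72682
F(-1.72682) = 0.03452
t₄ = -1.72682 − 0.03452·(-1.72682 − (-1.67402)) / (0.03452 − (-0.56227)) = -1.72682 − (-0.00182)/(0.59679) = -1.72377
F(-1.72377) = -0.00030
t₅ = -1.72377 − (-0.00030)·(-1.72377 − (-1.72682)) / (-0.00030 − 0.03452) = -1.72377 − (0.00000)/(-0.03482) = -1.72379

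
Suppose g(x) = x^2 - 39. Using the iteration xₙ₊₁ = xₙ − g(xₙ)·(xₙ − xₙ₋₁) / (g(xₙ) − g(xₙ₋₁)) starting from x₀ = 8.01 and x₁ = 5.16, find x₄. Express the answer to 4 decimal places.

6.2448

g(8.01) = 25.160100, g(5.16) = -12.374400
x₂ = 5.160000 − (-12.374400)·(5.160000 − 8.010000) / (-12.374400 − 25.160100) = 5.160000 − (35.267040)/(-37.534500) = 6.099590
g(6.099590) = -1.795002
x₃ = 6.099590 − (-1.795002)·(6.099590 − 5.160000) / (-1.795002 − (-12.374400)) = 6.099590 − (-1.686566)/(10.579398) = 6.259010
g(6.259010) = 0.175204
x₄ = 6.259010 − 0.175204·(6.259010 − 6.099590) / (0.175204 − (-1.795002)) = 6.259010 − (0.027931)/(1.970206) = 6.244833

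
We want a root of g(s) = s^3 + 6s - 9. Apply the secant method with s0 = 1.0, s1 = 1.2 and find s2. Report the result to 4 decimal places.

g(1.0) = -2.000000, g(1.2) = -0.072000
s2 = 1.200000 − (-0.072000)·(1.200000 − 1.000000) / (-0.072000 − (-2.000000)) = 1.200000 − (-0.014400)/(1.928000) = 1.207469

1.2075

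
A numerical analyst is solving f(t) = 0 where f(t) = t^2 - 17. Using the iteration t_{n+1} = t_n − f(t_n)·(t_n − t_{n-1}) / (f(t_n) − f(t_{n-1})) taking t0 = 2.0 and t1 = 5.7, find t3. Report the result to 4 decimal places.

4.0501

f(2.0) = -13.000000, f(5.7) = 15.490000
t2 = 5.700000 − 15.490000·(5.700000 − 2.000000) / (15.490000 − (-13.000000)) = 5.700000 − (57.313000)/(28.490000) = 3.688312
f(3.688312) = -3.396357
t3 = 3.688312 − (-3.396357)·(3.688312 − 5.700000) / (-3.396357 − 15.490000) = 3.688312 − (6.832411)/(-18.886357) = 4.050076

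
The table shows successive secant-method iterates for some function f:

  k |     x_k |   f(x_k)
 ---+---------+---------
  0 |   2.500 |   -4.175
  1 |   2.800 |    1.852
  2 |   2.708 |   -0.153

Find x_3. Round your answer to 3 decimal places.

x_3 = 2.708 − (-0.153)·(2.708 − 2.800) / (-0.153 − 1.852)
   = 2.708 − (0.01408)/(-2.00500) = 2.71502

2.715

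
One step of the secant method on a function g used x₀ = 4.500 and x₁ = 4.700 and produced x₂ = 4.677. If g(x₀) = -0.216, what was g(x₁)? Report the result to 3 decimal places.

0.028

The secant line through (4.500, -0.216) and (4.700, g(x₁)) crosses zero at x₂ = 4.677.
So (4.500, -0.216), (4.700, g(x₁)), (4.677, 0) are collinear:
g(x₁) = -0.216 · (4.700 − 4.677) / (4.500 − 4.677) = -0.216 · (0.02300)/(-0.17700) = 0.02807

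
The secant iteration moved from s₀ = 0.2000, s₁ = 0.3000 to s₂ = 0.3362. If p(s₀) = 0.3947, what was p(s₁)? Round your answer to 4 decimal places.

0.1049

The secant line through (0.2000, 0.3947) and (0.3000, p(s₁)) crosses zero at s₂ = 0.3362.
So (0.2000, 0.3947), (0.3000, p(s₁)), (0.3362, 0) are collinear:
p(s₁) = 0.3947 · (0.3000 − 0.3362) / (0.2000 − 0.3362) = 0.3947 · (-0.036200)/(-0.136200) = 0.104906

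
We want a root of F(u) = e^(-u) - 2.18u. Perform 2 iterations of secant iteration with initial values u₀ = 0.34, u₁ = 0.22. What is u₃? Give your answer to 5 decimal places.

0.32984

F(0.34) = -0.0294297, F(0.22) = 0.3229188
u₂ = 0.2200000 − 0.3229188·(0.2200000 − 0.3400000) / (0.3229188 − (-0.0294297)) = 0.2200000 − (-0.0387503)/(0.3523485) = 0.3299771
F(0.3299771) = -0.0004098
u₃ = 0.3299771 − (-0.0004098)·(0.3299771 − 0.2200000) / (-0.0004098 − 0.3229188) = 0.3299771 − (-0.0000451)/(-0.3233286) = 0.3298377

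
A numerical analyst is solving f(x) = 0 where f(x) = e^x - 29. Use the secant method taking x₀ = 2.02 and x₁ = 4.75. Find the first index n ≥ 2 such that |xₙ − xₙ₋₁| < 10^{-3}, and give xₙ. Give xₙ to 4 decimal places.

f(2.02) = -21.461675, f(4.75) = 86.584285
x₂ = 4.750000 − 86.584285·(2.730000)/(108.045960) = 2.562273;  |Δ| = 2.187727
f(2.562273) = -16.034750
x₃ = 2.562273 − (-16.034750)·(-2.187727)/(-102.619035) = 2.904116;  |Δ| = 0.341844
f(2.904116) = -10.750890
x₄ = 2.904116 − (-10.750890)·(0.341844)/(5.283860) = 3.599654;  |Δ| = 0.695538
f(3.599654) = 7.585569
x₅ = 3.599654 − 7.585569·(0.695538)/(18.336459) = 3.311918;  |Δ| = 0.287735
f(3.311918) = -1.562286
x₆ = 3.311918 − (-1.562286)·(-0.287735)/(-9.147855) = 3.361058;  |Δ| = 0.049140
f(3.361058) = -0.180322
x₇ = 3.361058 − (-0.180322)·(0.049140)/(1.381964) = 3.367470;  |Δ| = 0.006412
f(3.367470) = 0.005060
x₈ = 3.367470 − 0.005060·(0.006412)/(0.185382) = 3.367295;  |Δ| = 0.000175
|x₈ − x₇| = 0.000175 < 10^{-3}

n = 8, xₙ = 3.3673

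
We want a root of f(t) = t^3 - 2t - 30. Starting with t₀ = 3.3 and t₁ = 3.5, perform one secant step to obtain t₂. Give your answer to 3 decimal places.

f(3.3) = -0.66300, f(3.5) = 5.87500
t₂ = 3.50000 − 5.87500·(3.50000 − 3.30000) / (5.87500 − (-0.66300)) = 3.50000 − (1.17500)/(6.53800) = 3.32028

3.320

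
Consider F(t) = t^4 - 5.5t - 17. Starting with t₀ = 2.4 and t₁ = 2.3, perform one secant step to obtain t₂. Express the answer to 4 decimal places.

2.3359

F(2.4) = 2.977600, F(2.3) = -1.665900
t₂ = 2.300000 − (-1.665900)·(2.300000 − 2.400000) / (-1.665900 − 2.977600) = 2.300000 − (0.166590)/(-4.643500) = 2.335876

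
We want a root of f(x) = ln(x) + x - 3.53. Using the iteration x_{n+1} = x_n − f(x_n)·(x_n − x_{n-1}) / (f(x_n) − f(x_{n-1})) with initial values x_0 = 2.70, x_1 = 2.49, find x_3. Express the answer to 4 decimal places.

f(2.70) = 0.163252, f(2.49) = -0.127717
x_2 = 2.490000 − (-0.127717)·(2.490000 − 2.700000) / (-0.127717 − 0.163252) = 2.490000 − (0.026821)/(-0.290969) = 2.582177
f(2.582177) = 0.000810
x_3 = 2.582177 − 0.000810·(2.582177 − 2.490000) / (0.000810 − (-0.127717)) = 2.582177 − (0.000075)/(0.128527) = 2.581596

2.5816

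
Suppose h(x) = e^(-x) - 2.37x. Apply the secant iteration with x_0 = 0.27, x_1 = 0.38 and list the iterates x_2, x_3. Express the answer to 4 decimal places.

0.3099, 0.3096

h(0.27) = 0.123479, h(0.38) = -0.216739
x_2 = 0.380000 − (-0.216739)·(0.380000 − 0.270000) / (-0.216739 − 0.123479) = 0.380000 − (-0.023841)/(-0.340218) = 0.309924
h(0.309924) = -0.001016
x_3 = 0.309924 − (-0.001016)·(0.309924 − 0.380000) / (-0.001016 − (-0.216739)) = 0.309924 − (0.000071)/(0.215723) = 0.309594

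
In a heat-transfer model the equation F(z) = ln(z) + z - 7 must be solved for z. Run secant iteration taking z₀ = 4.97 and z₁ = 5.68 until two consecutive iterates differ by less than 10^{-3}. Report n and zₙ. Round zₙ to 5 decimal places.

F(4.97) = -0.4265802, F(5.68) = 0.4169512
z₂ = 5.6800000 − 0.4169512·(0.7100000)/(0.8435314) = 5.3290523;  |Δ| = 0.3509477
F(5.3290523) = 0.0022258
z₃ = 5.3290523 − 0.0022258·(-0.3509477)/(-0.4147255) = 5.3271689;  |Δ| = 0.0018835
F(5.3271689) = -0.0000112
z₄ = 5.3271689 − (-0.0000112)·(-0.0018835)/(-0.0022370) = 5.3271783;  |Δ| = 0.0000094
|z₄ − z₃| = 0.0000094 < 10^{-3}

n = 4, zₙ = 5.32718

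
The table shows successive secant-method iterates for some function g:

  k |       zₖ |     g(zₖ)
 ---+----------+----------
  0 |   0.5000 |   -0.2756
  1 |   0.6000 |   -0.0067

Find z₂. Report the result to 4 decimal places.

0.6025

z₂ = 0.6000 − (-0.0067)·(0.6000 − 0.5000) / (-0.0067 − (-0.2756))
   = 0.6000 − (-0.000670)/(0.268900) = 0.602492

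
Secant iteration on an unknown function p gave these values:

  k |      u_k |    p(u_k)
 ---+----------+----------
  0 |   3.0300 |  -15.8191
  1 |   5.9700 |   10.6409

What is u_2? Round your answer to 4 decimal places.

4.7877

u_2 = 5.9700 − 10.6409·(5.9700 − 3.0300) / (10.6409 − (-15.8191))
   = 5.9700 − (31.284246)/(26.460000) = 4.787678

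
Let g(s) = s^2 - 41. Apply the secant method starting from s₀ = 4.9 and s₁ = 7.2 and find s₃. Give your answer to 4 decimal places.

g(4.9) = -16.990000, g(7.2) = 10.840000
s₂ = 7.200000 − 10.840000·(7.200000 − 4.900000) / (10.840000 − (-16.990000)) = 7.200000 − (24.932000)/(27.830000) = 6.304132
g(6.304132) = -1.257917
s₃ = 6.304132 − (-1.257917)·(6.304132 − 7.200000) / (-1.257917 − 10.840000) = 6.304132 − (1.126927)/(-12.097917) = 6.397283

6.3973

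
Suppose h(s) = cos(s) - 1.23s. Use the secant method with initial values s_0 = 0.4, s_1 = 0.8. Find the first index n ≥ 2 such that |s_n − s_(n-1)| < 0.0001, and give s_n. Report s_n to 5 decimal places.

n = 5, s_n = 0.64814

h(0.4) = 0.4290610, h(0.8) = -0.2872933
s_2 = 0.8000000 − (-0.2872933)·(0.4000000)/(-0.7163543) = 0.6395803;  |Δ| = 0.1604197
h(0.6395803) = 0.0156625
s_3 = 0.6395803 − 0.0156625·(-0.1604197)/(0.3029558) = 0.6478739;  |Δ| = 0.0082935
h(0.6478739) = 0.0004839
s_4 = 0.6478739 − 0.0004839·(0.0082935)/(-0.0151786) = 0.6481382;  |Δ| = 0.0002644
h(0.6481382) = -0.0000009
s_5 = 0.6481382 − (-0.0000009)·(0.0002644)/(-0.0004848) = 0.6481377;  |Δ| = 0.0000005
|s_5 − s_4| = 0.0000005 < 0.0001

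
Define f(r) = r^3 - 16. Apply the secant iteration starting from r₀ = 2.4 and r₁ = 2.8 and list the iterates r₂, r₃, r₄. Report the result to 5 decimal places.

2.50709, 2.51852, 2.51985

f(2.4) = -2.1760000, f(2.8) = 5.9520000
r₂ = 2.8000000 − 5.9520000·(2.8000000 − 2.4000000) / (5.9520000 − (-2.1760000)) = 2.8000000 − (2.3808000)/(8.1280000) = 2.5070866
f(2.5070866) = -0.2417490
r₃ = 2.5070866 − (-0.2417490)·(2.5070866 − 2.8000000) / (-0.2417490 − 5.9520000) = 2.5070866 − (0.0708115)/(-6.1937490) = 2.5185194
f(2.5185194) = -0.0251835
r₄ = 2.5185194 − (-0.0251835)·(2.5185194 − 2.5070866) / (-0.0251835 − (-0.2417490)) = 2.5185194 − (-0.0002879)/(0.2165654) = 2.5198488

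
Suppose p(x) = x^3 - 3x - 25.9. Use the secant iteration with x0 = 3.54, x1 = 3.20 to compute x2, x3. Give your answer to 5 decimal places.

3.28785, 3.29562

p(3.54) = 7.8418640, p(3.20) = -2.7320000
x2 = 3.2000000 − (-2.7320000)·(3.2000000 − 3.5400000) / (-2.7320000 − 7.8418640) = 3.2000000 − (0.9288800)/(-10.5738640) = 3.2878468
p(3.2878468) = -0.2221253
x3 = 3.2878468 − (-0.2221253)·(3.2878468 − 3.2000000) / (-0.2221253 − (-2.7320000)) = 3.2878468 − (-0.0195130)/(2.5098747) = 3.2956213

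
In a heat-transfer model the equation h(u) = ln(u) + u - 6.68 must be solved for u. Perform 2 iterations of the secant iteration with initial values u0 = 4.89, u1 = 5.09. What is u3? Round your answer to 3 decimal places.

5.059

h(4.89) = -0.20281, h(5.09) = 0.03728
u2 = 5.09000 − 0.03728·(5.09000 − 4.89000) / (0.03728 − (-0.20281)) = 5.09000 − (0.00746)/(0.24009) = 5.05895
h(5.05895) = 0.00010
u3 = 5.05895 − 0.00010·(5.05895 − 5.09000) / (0.00010 − 0.03728) = 5.05895 − (0.00000)/(-0.03717) = 5.05886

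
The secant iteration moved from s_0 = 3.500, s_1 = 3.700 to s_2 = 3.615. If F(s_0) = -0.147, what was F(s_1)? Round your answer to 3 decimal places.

0.109

The secant line through (3.500, -0.147) and (3.700, F(s_1)) crosses zero at s_2 = 3.615.
So (3.500, -0.147), (3.700, F(s_1)), (3.615, 0) are collinear:
F(s_1) = -0.147 · (3.700 − 3.615) / (3.500 − 3.615) = -0.147 · (0.08500)/(-0.11500) = 0.10865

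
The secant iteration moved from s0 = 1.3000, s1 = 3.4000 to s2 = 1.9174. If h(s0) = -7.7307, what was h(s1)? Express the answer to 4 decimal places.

18.5642

The secant line through (1.3000, -7.7307) and (3.4000, h(s1)) crosses zero at s2 = 1.9174.
So (1.3000, -7.7307), (3.4000, h(s1)), (1.9174, 0) are collinear:
h(s1) = -7.7307 · (3.4000 − 1.9174) / (1.3000 − 1.9174) = -7.7307 · (1.482600)/(-0.617400) = 18.564198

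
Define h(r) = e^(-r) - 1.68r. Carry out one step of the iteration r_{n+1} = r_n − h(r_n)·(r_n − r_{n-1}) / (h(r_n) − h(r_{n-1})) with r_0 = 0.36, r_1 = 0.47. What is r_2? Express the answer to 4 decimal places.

0.3997

h(0.36) = 0.092876, h(0.47) = -0.164598
r_2 = 0.470000 − (-0.164598)·(0.470000 − 0.360000) / (-0.164598 − 0.092876) = 0.470000 − (-0.018106)/(-0.257474) = 0.399679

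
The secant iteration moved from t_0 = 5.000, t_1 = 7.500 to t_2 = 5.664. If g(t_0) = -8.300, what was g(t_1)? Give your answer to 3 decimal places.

The secant line through (5.000, -8.300) and (7.500, g(t_1)) crosses zero at t_2 = 5.664.
So (5.000, -8.300), (7.500, g(t_1)), (5.664, 0) are collinear:
g(t_1) = -8.300 · (7.500 − 5.664) / (5.000 − 5.664) = -8.300 · (1.83600)/(-0.66400) = 22.95000

22.950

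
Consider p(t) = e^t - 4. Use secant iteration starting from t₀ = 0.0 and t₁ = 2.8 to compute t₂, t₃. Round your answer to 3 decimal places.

0.544, 0.893

p(0.0) = -3.00000, p(2.8) = 12.44465
t₂ = 2.80000 − 12.44465·(2.80000 − 0.00000) / (12.44465 − (-3.00000)) = 2.80000 − (34.84501)/(15.44465) = 0.54388
p(0.54388) = -2.27733
t₃ = 0.54388 − (-2.27733)·(0.54388 − 2.80000) / (-2.27733 − 12.44465) = 0.54388 − (5.13793)/(-14.72197) = 0.89287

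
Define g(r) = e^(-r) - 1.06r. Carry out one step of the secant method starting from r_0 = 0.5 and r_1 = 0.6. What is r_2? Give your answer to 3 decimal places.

0.547

g(0.5) = 0.07653, g(0.6) = -0.08719
r_2 = 0.60000 − (-0.08719)·(0.60000 − 0.50000) / (-0.08719 − 0.07653) = 0.60000 − (-0.00872)/(-0.16372) = 0.54675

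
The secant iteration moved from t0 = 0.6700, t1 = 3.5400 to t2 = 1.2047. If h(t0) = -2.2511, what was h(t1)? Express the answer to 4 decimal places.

9.8317

The secant line through (0.6700, -2.2511) and (3.5400, h(t1)) crosses zero at t2 = 1.2047.
So (0.6700, -2.2511), (3.5400, h(t1)), (1.2047, 0) are collinear:
h(t1) = -2.2511 · (3.5400 − 1.2047) / (0.6700 − 1.2047) = -2.2511 · (2.335300)/(-0.534700) = 9.831670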